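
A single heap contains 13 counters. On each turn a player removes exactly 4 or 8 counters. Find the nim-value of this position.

0

Grundy values for subtraction set {4, 8}:
g(0) = mex{} = 0
g(1) = mex{} = 0
g(2) = mex{} = 0
g(3) = mex{} = 0
g(4) = mex{0} = 1
g(5) = mex{0} = 1
g(6) = mex{0} = 1
g(7) = mex{0} = 1
g(8) = mex{0,1} = 2
g(9) = mex{0,1} = 2
g(10) = mex{0,1} = 2
g(11) = mex{0,1} = 2
g(12) = mex{1,2} = 0
g(13) = mex{1,2} = 0
So g(13) = 0.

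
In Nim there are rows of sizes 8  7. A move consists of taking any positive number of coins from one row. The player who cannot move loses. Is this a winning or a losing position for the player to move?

Winning position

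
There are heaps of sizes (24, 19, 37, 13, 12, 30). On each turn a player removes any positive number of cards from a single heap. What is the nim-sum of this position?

Bitwise XOR of the heap sizes:
  011000  (24)
  010011  (19)
  100101  (37)
  001101  (13)
  001100  (12)
  011110  (30)
  ------
  110001  (49)

49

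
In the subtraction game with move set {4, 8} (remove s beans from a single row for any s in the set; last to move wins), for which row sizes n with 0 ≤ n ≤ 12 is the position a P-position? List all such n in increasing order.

Compute g(0), g(1), … for moves {4, 8}:
g(0) = mex{} = 0
g(1) = mex{} = 0
g(2) = mex{} = 0
g(3) = mex{} = 0
g(4) = mex{0} = 1
g(5) = mex{0} = 1
g(6) = mex{0} = 1
g(7) = mex{0} = 1
g(8) = mex{0,1} = 2
g(9) = mex{0,1} = 2
g(10) = mex{0,1} = 2
g(11) = mex{0,1} = 2
g(12) = mex{1,2} = 0
The P-positions (g = 0) in 0..12 are 0, 1, 2, 3, 12.

0, 1, 2, 3, 12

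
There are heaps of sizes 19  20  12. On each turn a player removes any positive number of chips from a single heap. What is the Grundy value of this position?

Compute the nim-sum pairwise:
19 ^ 20 = 7
7 ^ 12 = 11

11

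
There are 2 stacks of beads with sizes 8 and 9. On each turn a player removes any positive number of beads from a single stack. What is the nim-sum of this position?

Write each in binary and XOR column by column:
  1000  (8)
  1001  (9)
  ----
  0001  (1)

1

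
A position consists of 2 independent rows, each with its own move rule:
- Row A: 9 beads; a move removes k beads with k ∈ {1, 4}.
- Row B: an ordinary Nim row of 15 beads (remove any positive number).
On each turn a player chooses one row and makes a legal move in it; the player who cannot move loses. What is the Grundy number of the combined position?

13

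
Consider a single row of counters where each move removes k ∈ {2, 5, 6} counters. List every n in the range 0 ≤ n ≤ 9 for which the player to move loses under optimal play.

0, 1, 4, 8

Compute g(0), g(1), … for moves {2, 5, 6}:
k:     0  1  2  3  4  5  6  7  8  9
g(k):  0  0  1  1  0  2  1  3  0  2
The P-positions (g = 0) in 0..9 are 0, 1, 4, 8.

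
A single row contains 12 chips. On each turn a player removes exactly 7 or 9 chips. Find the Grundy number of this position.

Compute g(0), g(1), … for moves {7, 9}:
g(0) = mex{} = 0
g(1) = mex{} = 0
g(2) = mex{} = 0
g(3) = mex{} = 0
g(4) = mex{} = 0
g(5) = mex{} = 0
g(6) = mex{} = 0
g(7) = mex{0} = 1
g(8) = mex{0} = 1
g(9) = mex{0} = 1
g(10) = mex{0} = 1
g(11) = mex{0} = 1
g(12) = mex{0} = 1
So g(12) = 1.

1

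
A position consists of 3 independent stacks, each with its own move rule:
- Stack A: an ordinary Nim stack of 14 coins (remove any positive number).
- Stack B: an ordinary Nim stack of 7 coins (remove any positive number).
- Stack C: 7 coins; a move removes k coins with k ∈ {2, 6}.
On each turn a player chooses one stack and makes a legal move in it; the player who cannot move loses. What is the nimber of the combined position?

8

Stack A is a plain Nim stack of size 14, so its Grundy value is 14.
Stack B is a plain Nim stack of size 7, so its Grundy value is 7.
Grundy values for stack C (subtraction set {2, 6}):
g(0) = mex{} = 0
g(1) = mex{} = 0
g(2) = mex{0} = 1
g(3) = mex{0} = 1
g(4) = mex{1} = 0
g(5) = mex{1} = 0
g(6) = mex{0} = 1
g(7) = mex{0} = 1
So g(7) = 1.
The value of a disjunctive sum is the nim-sum of the parts.
Combined value = 14 ⊕ 7 ⊕ 1 = 8.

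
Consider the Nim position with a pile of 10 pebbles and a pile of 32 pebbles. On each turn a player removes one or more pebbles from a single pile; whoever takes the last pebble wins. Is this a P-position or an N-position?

Nim-sum: 10 XOR 32 = 42.
The nim-sum is 42 ≠ 0, so this is an N-position: the player to move can win.

N-position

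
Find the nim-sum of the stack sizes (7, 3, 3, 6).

Compute the nim-sum pairwise:
7 ^ 3 = 4
4 ^ 3 = 7
7 ^ 6 = 1

1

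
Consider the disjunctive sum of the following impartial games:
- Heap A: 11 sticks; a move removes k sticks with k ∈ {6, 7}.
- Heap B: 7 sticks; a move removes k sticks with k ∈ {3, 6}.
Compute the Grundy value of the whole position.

Build the Grundy sequence for heap A with g(k) = mex{g(k−s) : s ∈ {6, 7}, s ≤ k}:
k:     0  1  2  3  4  5  6  7  8  9 10 11
g(k):  0  0  0  0  0  0  1  1  1  1  1  1
So g(11) = 1.
Grundy values for heap B (subtraction set {3, 6}):
k:     0  1  2  3  4  5  6  7
g(k):  0  0  0  1  1  1  2  2
So g(7) = 2.
The value of a disjunctive sum is the nim-sum of the parts.
Combined value = 1 ⊕ 2 = 3.

3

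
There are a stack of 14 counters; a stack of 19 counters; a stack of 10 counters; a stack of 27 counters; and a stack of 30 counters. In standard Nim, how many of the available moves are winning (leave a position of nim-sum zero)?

Compute the nim-sum pairwise:
14 XOR 19 = 29
29 XOR 10 = 23
23 XOR 27 = 12
12 XOR 30 = 18
The overall nim-sum is X = 18. A stack of size p has a winning move iff p XOR X < p (reduce it to p XOR X).
  14: 14 XOR 18 = 28 ≥ 14 — no move.
  19: 19 XOR 18 = 1 < 19 — winning move (to 1).
  10: 10 XOR 18 = 24 ≥ 10 — no move.
  27: 27 XOR 18 = 9 < 27 — winning move (to 9).
  30: 30 XOR 18 = 12 < 30 — winning move (to 12).
That gives 3 winning moves.

3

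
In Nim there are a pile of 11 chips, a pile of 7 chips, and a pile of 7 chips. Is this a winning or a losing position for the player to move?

Winning position

Compute the nim-sum pairwise:
11 ^ 7 = 12
12 ^ 7 = 11
The nim-sum is 11 ≠ 0, so this is an N-position: the player to move can win.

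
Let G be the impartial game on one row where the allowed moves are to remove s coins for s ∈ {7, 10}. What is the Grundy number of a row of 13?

Build the Grundy sequence with g(k) = mex{g(k−s) : s ∈ {7, 10}, s ≤ k}:
k:     0  1  2  3  4  5  6  7  8  9 10 11 12 13
g(k):  0  0  0  0  0  0  0  1  1  1  1  1  1  1
So g(13) = 1.

1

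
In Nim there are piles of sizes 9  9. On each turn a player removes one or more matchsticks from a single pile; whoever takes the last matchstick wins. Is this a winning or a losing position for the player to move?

Compute the nim-sum pairwise:
9 ⊕ 9 = 0
The nim-sum is 0, so this is a P-position: the player to move is in a losing position under optimal play.

Losing position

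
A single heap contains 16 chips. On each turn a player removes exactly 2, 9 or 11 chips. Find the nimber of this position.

Grundy values for subtraction set {2, 9, 11}:
k:     0  1  2  3  4  5  6  7  8  9 10 11 12 13 14 15 16
g(k):  0  0  1  1  0  0  1  1  0  2  1  3  2  2  3  3  2
So g(16) = 2.

2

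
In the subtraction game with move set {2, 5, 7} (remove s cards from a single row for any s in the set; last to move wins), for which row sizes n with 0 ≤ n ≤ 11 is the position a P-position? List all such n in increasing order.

0, 1, 4, 10

Grundy values for subtraction set {2, 5, 7}:
g(0) = mex{} = 0
g(1) = mex{} = 0
g(2) = mex{0} = 1
g(3) = mex{0} = 1
g(4) = mex{1} = 0
g(5) = mex{0,1} = 2
g(6) = mex{0} = 1
g(7) = mex{0,1,2} = 3
g(8) = mex{0,1} = 2
g(9) = mex{0,1,3} = 2
g(10) = mex{1,2} = 0
g(11) = mex{0,1,2} = 3
The P-positions (g = 0) in 0..11 are 0, 1, 4, 10.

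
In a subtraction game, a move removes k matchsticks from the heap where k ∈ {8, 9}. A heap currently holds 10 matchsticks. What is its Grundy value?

1

Grundy values for subtraction set {8, 9}:
g(0) = mex{} = 0
g(1) = mex{} = 0
g(2) = mex{} = 0
g(3) = mex{} = 0
g(4) = mex{} = 0
g(5) = mex{} = 0
g(6) = mex{} = 0
g(7) = mex{} = 0
g(8) = mex{0} = 1
g(9) = mex{0} = 1
g(10) = mex{0} = 1
So g(10) = 1.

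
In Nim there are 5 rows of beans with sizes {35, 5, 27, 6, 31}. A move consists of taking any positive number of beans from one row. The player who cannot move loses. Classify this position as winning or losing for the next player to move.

Winning position

Compute the nim-sum pairwise:
35 ^ 5 = 38
38 ^ 27 = 61
61 ^ 6 = 59
59 ^ 31 = 36
The nim-sum is 36 ≠ 0, so this is an N-position: the player to move can win.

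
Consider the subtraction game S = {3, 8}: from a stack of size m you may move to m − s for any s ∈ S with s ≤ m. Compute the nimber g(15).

Build the Grundy sequence with g(k) = mex{g(k−s) : s ∈ {3, 8}, s ≤ k}:
k:     0  1  2  3  4  5  6  7  8  9 10 11 12 13 14 15
g(k):  0  0  0  1  1  1  0  0  2  1  1  0  0  0  1  1
So g(15) = 1.

1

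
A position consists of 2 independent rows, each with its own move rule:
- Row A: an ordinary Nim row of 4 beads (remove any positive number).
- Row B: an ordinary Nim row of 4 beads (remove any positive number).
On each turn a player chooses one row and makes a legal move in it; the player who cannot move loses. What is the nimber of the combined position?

0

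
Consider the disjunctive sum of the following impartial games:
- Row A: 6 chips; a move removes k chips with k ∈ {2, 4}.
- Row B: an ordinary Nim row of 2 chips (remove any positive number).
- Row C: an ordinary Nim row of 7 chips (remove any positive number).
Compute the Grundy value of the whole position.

For row A, compute g(0), g(1), … with moves {2, 4}:
g(0) = mex{} = 0
g(1) = mex{} = 0
g(2) = mex{0} = 1
g(3) = mex{0} = 1
g(4) = mex{0,1} = 2
g(5) = mex{0,1} = 2
g(6) = mex{1,2} = 0
So g(6) = 0.
Row B is a plain Nim row of size 2, so its Grundy value is 2.
Row C is a plain Nim row of size 7, so its Grundy value is 7.
By the Sprague-Grundy theorem, the Grundy value of a sum of independent games is the XOR of the component values.
Combined value = 0 ⊕ 2 ⊕ 7 = 5.

5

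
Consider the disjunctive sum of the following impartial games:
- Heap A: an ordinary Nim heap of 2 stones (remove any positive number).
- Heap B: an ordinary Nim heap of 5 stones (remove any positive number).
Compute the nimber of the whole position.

Heap A is a plain Nim heap of size 2, so its Grundy value is 2.
Heap B is a plain Nim heap of size 5, so its Grundy value is 5.
The value of a disjunctive sum is the nim-sum of the parts.
Combined value = 2 ⊕ 5 = 7.

7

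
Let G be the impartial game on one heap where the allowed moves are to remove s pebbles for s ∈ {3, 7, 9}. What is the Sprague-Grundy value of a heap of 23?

Compute g(0), g(1), … for moves {3, 7, 9}:
k:     0  1  2  3  4  5  6  7  8  9 10 11 12 13 14 15 16 17 18 19 20 21 22 23
g(k):  0  0  0  1  1  1  0  2  2  1  3  3  0  2  0  1  0  1  0  1  0  1  0  1
So g(23) = 1.

1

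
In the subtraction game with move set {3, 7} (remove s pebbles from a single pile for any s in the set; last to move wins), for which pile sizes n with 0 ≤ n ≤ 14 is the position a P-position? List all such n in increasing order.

0, 1, 2, 6, 10, 11, 12

Grundy values for subtraction set {3, 7}:
k:     0  1  2  3  4  5  6  7  8  9 10 11 12 13 14
g(k):  0  0  0  1  1  1  0  2  2  1  0  0  0  1  1
The P-positions (g = 0) in 0..14 are 0, 1, 2, 6, 10, 11, 12.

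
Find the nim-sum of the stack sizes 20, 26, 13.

Compute the nim-sum pairwise:
20 ^ 26 = 14
14 ^ 13 = 3

3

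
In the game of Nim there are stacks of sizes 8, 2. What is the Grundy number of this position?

10

Compute the nim-sum pairwise:
8 XOR 2 = 10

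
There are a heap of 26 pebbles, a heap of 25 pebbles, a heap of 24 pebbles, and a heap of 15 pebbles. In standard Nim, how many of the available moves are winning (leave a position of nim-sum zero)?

3

Bitwise XOR of the heap sizes:
  11010  (26)
  11001  (25)
  11000  (24)
  01111  (15)
  -----
  10100  (20)
The overall nim-sum is X = 20. A heap of size p has a winning move iff p XOR X < p (reduce it to p XOR X).
  26: 26 XOR 20 = 14 < 26 — winning move (to 14).
  25: 25 XOR 20 = 13 < 25 — winning move (to 13).
  24: 24 XOR 20 = 12 < 24 — winning move (to 12).
  15: 15 XOR 20 = 27 ≥ 15 — no move.
That gives 3 winning moves.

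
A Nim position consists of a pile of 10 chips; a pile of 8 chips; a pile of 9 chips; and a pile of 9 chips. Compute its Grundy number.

2

In binary:
  1010  (10)
  1000  (8)
  1001  (9)
  1001  (9)
  ----
  0010  (2)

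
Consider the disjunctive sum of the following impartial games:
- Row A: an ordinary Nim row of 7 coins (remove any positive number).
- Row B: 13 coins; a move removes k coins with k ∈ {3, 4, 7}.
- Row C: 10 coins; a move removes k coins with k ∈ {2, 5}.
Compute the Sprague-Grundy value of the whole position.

7

Row A is a plain Nim row of size 7, so its Grundy value is 7.
Grundy values for row B (subtraction set {3, 4, 7}):
k:     0  1  2  3  4  5  6  7  8  9 10 11 12 13
g(k):  0  0  0  1  1  1  2  2  2  3  0  0  0  1
So g(13) = 1.
Build the Grundy sequence for row C with g(k) = mex{g(k−s) : s ∈ {2, 5}, s ≤ k}:
k:     0  1  2  3  4  5  6  7  8  9 10
g(k):  0  0  1  1  0  2  1  0  0  1  1
So g(10) = 1.
The value of a disjunctive sum is the nim-sum of the parts.
Combined value = 7 XOR 1 XOR 1 = 7.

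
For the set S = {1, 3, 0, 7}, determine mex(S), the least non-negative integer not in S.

2

The values 0, 1 are all present; 2 is the first non-negative integer missing from the set.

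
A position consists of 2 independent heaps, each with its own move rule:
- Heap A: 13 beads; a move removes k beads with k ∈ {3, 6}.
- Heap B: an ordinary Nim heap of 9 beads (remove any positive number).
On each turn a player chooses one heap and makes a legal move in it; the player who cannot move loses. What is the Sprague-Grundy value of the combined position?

8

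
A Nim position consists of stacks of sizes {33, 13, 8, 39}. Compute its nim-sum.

Compute the nim-sum pairwise:
33 ⊕ 13 = 44
44 ⊕ 8 = 36
36 ⊕ 39 = 3

3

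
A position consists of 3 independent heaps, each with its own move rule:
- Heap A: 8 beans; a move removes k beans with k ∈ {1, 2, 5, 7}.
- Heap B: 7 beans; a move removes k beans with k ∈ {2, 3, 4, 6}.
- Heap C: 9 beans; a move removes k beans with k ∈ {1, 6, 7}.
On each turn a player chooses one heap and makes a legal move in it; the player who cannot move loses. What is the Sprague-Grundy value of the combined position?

Build the Grundy sequence for heap A with g(k) = mex{g(k−s) : s ∈ {1, 2, 5, 7}, s ≤ k}:
k:     0  1  2  3  4  5  6  7  8
g(k):  0  1  2  0  1  2  0  1  2
So g(8) = 2.
Grundy values for heap B (subtraction set {2, 3, 4, 6}):
k:     0  1  2  3  4  5  6  7
g(k):  0  0  1  1  2  2  3  3
So g(7) = 3.
Build the Grundy sequence for heap C with g(k) = mex{g(k−s) : s ∈ {1, 6, 7}, s ≤ k}:
g(0) = mex{} = 0
g(1) = mex{0} = 1
g(2) = mex{1} = 0
g(3) = mex{0} = 1
g(4) = mex{1} = 0
g(5) = mex{0} = 1
g(6) = mex{0,1} = 2
g(7) = mex{0,1,2} = 3
g(8) = mex{0,1,3} = 2
g(9) = mex{0,1,2} = 3
So g(9) = 3.
The value of a disjunctive sum is the nim-sum of the parts.
Combined value = 2 XOR 3 XOR 3 = 2.

2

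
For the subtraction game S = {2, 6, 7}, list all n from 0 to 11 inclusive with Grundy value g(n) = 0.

0, 1, 4, 5, 9

Build the Grundy sequence with g(k) = mex{g(k−s) : s ∈ {2, 6, 7}, s ≤ k}:
g(0) = mex{} = 0
g(1) = mex{} = 0
g(2) = mex{0} = 1
g(3) = mex{0} = 1
g(4) = mex{1} = 0
g(5) = mex{1} = 0
g(6) = mex{0} = 1
g(7) = mex{0} = 1
g(8) = mex{0,1} = 2
g(9) = mex{1} = 0
g(10) = mex{0,1,2} = 3
g(11) = mex{0} = 1
The P-positions (g = 0) in 0..11 are 0, 1, 4, 5, 9.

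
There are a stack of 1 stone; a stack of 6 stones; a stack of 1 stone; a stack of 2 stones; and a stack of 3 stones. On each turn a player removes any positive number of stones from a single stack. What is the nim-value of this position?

7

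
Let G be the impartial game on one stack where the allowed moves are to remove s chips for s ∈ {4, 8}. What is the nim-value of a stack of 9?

Compute g(0), g(1), … for moves {4, 8}:
k:     0  1  2  3  4  5  6  7  8  9
g(k):  0  0  0  0  1  1  1  1  2  2
So g(9) = 2.

2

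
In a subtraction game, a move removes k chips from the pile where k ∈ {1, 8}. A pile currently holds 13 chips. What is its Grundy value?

0

Grundy values for subtraction set {1, 8}:
g(0) = mex{} = 0
g(1) = mex{0} = 1
g(2) = mex{1} = 0
g(3) = mex{0} = 1
g(4) = mex{1} = 0
g(5) = mex{0} = 1
g(6) = mex{1} = 0
g(7) = mex{0} = 1
g(8) = mex{0,1} = 2
g(9) = mex{1,2} = 0
g(10) = mex{0} = 1
g(11) = mex{1} = 0
g(12) = mex{0} = 1
g(13) = mex{1} = 0
So g(13) = 0.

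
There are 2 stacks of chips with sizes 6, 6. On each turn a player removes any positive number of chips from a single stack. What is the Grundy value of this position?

0

Nim-sum: 6 XOR 6 = 0.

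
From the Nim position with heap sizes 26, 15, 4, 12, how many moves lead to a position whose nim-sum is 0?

1

Compute the nim-sum pairwise:
26 ⊕ 15 = 21
21 ⊕ 4 = 17
17 ⊕ 12 = 29
The overall nim-sum is X = 29. A heap of size p has a winning move iff p XOR X < p (reduce it to p XOR X).
  26: 26 XOR 29 = 7 < 26 — winning move (to 7).
  15: 15 XOR 29 = 18 ≥ 15 — no move.
  4: 4 XOR 29 = 25 ≥ 4 — no move.
  12: 12 XOR 29 = 17 ≥ 12 — no move.
That gives 1 winning move.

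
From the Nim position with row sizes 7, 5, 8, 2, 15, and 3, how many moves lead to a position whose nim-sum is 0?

Bitwise XOR of the heap sizes:
  0111  (7)
  0101  (5)
  1000  (8)
  0010  (2)
  1111  (15)
  0011  (3)
  ----
  0100  (4)
The overall nim-sum is X = 4. A row of size p has a winning move iff p XOR X < p (reduce it to p XOR X).
  7: 7 XOR 4 = 3 < 7 — winning move (to 3).
  5: 5 XOR 4 = 1 < 5 — winning move (to 1).
  8: 8 XOR 4 = 12 ≥ 8 — no move.
  2: 2 XOR 4 = 6 ≥ 2 — no move.
  15: 15 XOR 4 = 11 < 15 — winning move (to 11).
  3: 3 XOR 4 = 7 ≥ 3 — no move.
That gives 3 winning moves.

3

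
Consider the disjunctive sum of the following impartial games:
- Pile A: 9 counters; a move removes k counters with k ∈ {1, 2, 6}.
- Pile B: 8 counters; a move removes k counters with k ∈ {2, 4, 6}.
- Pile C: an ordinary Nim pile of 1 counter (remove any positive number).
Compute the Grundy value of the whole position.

Build the Grundy sequence for pile A with g(k) = mex{g(k−s) : s ∈ {1, 2, 6}, s ≤ k}:
g(0) = mex{} = 0
g(1) = mex{0} = 1
g(2) = mex{0,1} = 2
g(3) = mex{1,2} = 0
g(4) = mex{0,2} = 1
g(5) = mex{0,1} = 2
g(6) = mex{0,1,2} = 3
g(7) = mex{1,2,3} = 0
g(8) = mex{0,2,3} = 1
g(9) = mex{0,1} = 2
So g(9) = 2.
Grundy values for pile B (subtraction set {2, 4, 6}):
k:     0  1  2  3  4  5  6  7  8
g(k):  0  0  1  1  2  2  3  3  0
So g(8) = 0.
Pile C is a plain Nim pile of size 1, so its Grundy value is 1.
The value of a disjunctive sum is the nim-sum of the parts.
Combined value = 2 ⊕ 0 ⊕ 1 = 3.

3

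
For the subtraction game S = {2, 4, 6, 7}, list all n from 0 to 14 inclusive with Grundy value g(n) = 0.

0, 1, 9, 10

Grundy values for subtraction set {2, 4, 6, 7}:
k:     0  1  2  3  4  5  6  7  8  9 10 11 12 13 14
g(k):  0  0  1  1  2  2  3  3  4  0  0  1  1  2  2
The P-positions (g = 0) in 0..14 are 0, 1, 9, 10.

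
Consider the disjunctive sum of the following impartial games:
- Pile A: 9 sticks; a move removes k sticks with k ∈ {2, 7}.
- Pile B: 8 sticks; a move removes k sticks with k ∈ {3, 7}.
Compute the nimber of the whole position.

Grundy values for pile A (subtraction set {2, 7}):
k:     0  1  2  3  4  5  6  7  8  9
g(k):  0  0  1  1  0  0  1  1  2  0
So g(9) = 0.
Build the Grundy sequence for pile B with g(k) = mex{g(k−s) : s ∈ {3, 7}, s ≤ k}:
g(0) = mex{} = 0
g(1) = mex{} = 0
g(2) = mex{} = 0
g(3) = mex{0} = 1
g(4) = mex{0} = 1
g(5) = mex{0} = 1
g(6) = mex{1} = 0
g(7) = mex{0,1} = 2
g(8) = mex{0,1} = 2
So g(8) = 2.
The value of a disjunctive sum is the nim-sum of the parts.
Combined value = 0 XOR 2 = 2.

2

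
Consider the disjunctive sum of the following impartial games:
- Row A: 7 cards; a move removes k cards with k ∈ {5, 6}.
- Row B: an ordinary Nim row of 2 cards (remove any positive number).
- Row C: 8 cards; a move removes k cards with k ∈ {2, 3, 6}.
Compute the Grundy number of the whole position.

Grundy values for row A (subtraction set {5, 6}):
k:     0  1  2  3  4  5  6  7
g(k):  0  0  0  0  0  1  1  1
So g(7) = 1.
Row B is a plain Nim row of size 2, so its Grundy value is 2.
For row C, compute g(0), g(1), … with moves {2, 3, 6}:
g(0) = mex{} = 0
g(1) = mex{} = 0
g(2) = mex{0} = 1
g(3) = mex{0} = 1
g(4) = mex{0,1} = 2
g(5) = mex{1} = 0
g(6) = mex{0,1,2} = 3
g(7) = mex{0,2} = 1
g(8) = mex{0,1,3} = 2
So g(8) = 2.
The value of a disjunctive sum is the nim-sum of the parts.
Combined value = 1 XOR 2 XOR 2 = 1.

1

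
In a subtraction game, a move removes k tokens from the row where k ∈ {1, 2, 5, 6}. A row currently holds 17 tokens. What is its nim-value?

0

Build the Grundy sequence with g(k) = mex{g(k−s) : s ∈ {1, 2, 5, 6}, s ≤ k}:
k:     0  1  2  3  4  5  6  7  8  9 10 11 12 13 14 15 16 17
g(k):  0  1  2  0  1  2  3  0  1  2  0  1  2  3  0  1  2  0
So g(17) = 0.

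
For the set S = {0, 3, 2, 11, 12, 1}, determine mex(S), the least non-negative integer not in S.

4

The values 0, 1, 2, 3 are all present; 4 is the first non-negative integer missing from the set.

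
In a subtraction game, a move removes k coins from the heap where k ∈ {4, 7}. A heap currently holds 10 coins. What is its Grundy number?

2

Build the Grundy sequence with g(k) = mex{g(k−s) : s ∈ {4, 7}, s ≤ k}:
g(0) = mex{} = 0
g(1) = mex{} = 0
g(2) = mex{} = 0
g(3) = mex{} = 0
g(4) = mex{0} = 1
g(5) = mex{0} = 1
g(6) = mex{0} = 1
g(7) = mex{0} = 1
g(8) = mex{0,1} = 2
g(9) = mex{0,1} = 2
g(10) = mex{0,1} = 2
So g(10) = 2.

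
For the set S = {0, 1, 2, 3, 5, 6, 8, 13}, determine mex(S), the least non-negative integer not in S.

The values 0, 1, 2, 3 are all present; 4 is the first non-negative integer missing from the set.

4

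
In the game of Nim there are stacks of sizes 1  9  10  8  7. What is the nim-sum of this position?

13

Compute the nim-sum pairwise:
1 XOR 9 = 8
8 XOR 10 = 2
2 XOR 8 = 10
10 XOR 7 = 13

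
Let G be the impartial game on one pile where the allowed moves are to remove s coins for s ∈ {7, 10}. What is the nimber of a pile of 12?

1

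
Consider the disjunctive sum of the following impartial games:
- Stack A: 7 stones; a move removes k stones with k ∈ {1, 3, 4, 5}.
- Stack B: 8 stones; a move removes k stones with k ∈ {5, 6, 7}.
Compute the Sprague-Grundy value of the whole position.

2

Build the Grundy sequence for stack A with g(k) = mex{g(k−s) : s ∈ {1, 3, 4, 5}, s ≤ k}:
k:     0  1  2  3  4  5  6  7
g(k):  0  1  0  1  2  3  2  3
So g(7) = 3.
For stack B, compute g(0), g(1), … with moves {5, 6, 7}:
g(0) = mex{} = 0
g(1) = mex{} = 0
g(2) = mex{} = 0
g(3) = mex{} = 0
g(4) = mex{} = 0
g(5) = mex{0} = 1
g(6) = mex{0} = 1
g(7) = mex{0} = 1
g(8) = mex{0} = 1
So g(8) = 1.
The value of a disjunctive sum is the nim-sum of the parts.
Combined value = 3 XOR 1 = 2.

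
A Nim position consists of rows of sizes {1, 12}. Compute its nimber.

13

Nim-sum: 1 ⊕ 12 = 13.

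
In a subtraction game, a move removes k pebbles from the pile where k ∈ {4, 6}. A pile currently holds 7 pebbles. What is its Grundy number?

1

Compute g(0), g(1), … for moves {4, 6}:
k:     0  1  2  3  4  5  6  7
g(k):  0  0  0  0  1  1  1  1
So g(7) = 1.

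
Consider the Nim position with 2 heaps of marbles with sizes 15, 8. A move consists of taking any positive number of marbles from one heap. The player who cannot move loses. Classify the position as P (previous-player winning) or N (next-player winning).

N-position

Nim-sum: 15 XOR 8 = 7.
The nim-sum is 7 ≠ 0, so this is an N-position: the player to move can win.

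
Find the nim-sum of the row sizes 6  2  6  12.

Nim-sum: 6 ^ 2 ^ 6 ^ 12 = 14.

14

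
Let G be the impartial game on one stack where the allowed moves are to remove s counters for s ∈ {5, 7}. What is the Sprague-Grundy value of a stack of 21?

Grundy values for subtraction set {5, 7}:
k:     0  1  2  3  4  5  6  7  8  9 10 11 12 13 14 15 16 17 18 19 20 21
g(k):  0  0  0  0  0  1  1  1  1  1  2  2  0  0  0  0  0  1  1  1  1  1
So g(21) = 1.

1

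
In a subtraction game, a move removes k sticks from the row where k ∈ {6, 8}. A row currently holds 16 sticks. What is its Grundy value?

Grundy values for subtraction set {6, 8}:
k:     0  1  2  3  4  5  6  7  8  9 10 11 12 13 14 15 16
g(k):  0  0  0  0  0  0  1  1  1  1  1  1  2  2  0  0  0
So g(16) = 0.

0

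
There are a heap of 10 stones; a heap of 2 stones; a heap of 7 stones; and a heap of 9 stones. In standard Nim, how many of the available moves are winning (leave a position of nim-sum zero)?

1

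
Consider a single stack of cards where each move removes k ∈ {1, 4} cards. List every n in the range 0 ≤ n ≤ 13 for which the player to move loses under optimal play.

0, 2, 5, 7, 10, 12

Grundy values for subtraction set {1, 4}:
k:     0  1  2  3  4  5  6  7  8  9 10 11 12 13
g(k):  0  1  0  1  2  0  1  0  1  2  0  1  0  1
The P-positions (g = 0) in 0..13 are 0, 2, 5, 7, 10, 12.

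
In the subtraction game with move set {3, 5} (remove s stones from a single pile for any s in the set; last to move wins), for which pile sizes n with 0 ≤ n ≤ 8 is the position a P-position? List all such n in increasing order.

0, 1, 2, 8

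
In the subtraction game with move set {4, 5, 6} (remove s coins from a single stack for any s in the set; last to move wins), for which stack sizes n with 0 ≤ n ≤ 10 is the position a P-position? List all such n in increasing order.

0, 1, 2, 3, 10

Grundy values for subtraction set {4, 5, 6}:
k:     0  1  2  3  4  5  6  7  8  9 10
g(k):  0  0  0  0  1  1  1  1  2  2  0
The P-positions (g = 0) in 0..10 are 0, 1, 2, 3, 10.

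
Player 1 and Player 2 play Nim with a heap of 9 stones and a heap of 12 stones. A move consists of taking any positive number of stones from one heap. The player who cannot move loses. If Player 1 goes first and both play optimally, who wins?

Compute the nim-sum pairwise:
9 XOR 12 = 5
The nim-sum is 5 ≠ 0, so this is an N-position: the player to move can win; Player 1 has a winning move.

Player 1 wins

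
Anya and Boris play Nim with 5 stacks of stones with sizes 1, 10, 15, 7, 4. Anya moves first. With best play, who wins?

Anya wins

Nim-sum: 1 ⊕ 10 ⊕ 15 ⊕ 7 ⊕ 4 = 7.
The nim-sum is 7 ≠ 0, so this is an N-position: the player to move can win; Anya has a winning move.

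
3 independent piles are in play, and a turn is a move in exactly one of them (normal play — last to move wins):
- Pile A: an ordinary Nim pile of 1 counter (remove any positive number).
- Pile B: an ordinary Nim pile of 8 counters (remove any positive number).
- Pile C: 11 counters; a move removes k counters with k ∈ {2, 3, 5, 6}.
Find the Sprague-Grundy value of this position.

8

Pile A is a plain Nim pile of size 1, so its Grundy value is 1.
Pile B is a plain Nim pile of size 8, so its Grundy value is 8.
For pile C, compute g(0), g(1), … with moves {2, 3, 5, 6}:
k:     0  1  2  3  4  5  6  7  8  9 10 11
g(k):  0  0  1  1  2  2  3  3  0  0  1  1
So g(11) = 1.
The value of a disjunctive sum is the nim-sum of the parts.
Combined value = 1 ⊕ 8 ⊕ 1 = 8.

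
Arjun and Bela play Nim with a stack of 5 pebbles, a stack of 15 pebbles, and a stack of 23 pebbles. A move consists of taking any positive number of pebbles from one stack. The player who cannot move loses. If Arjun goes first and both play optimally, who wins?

Arjun wins

Write each in binary and XOR column by column:
  00101  (5)
  01111  (15)
  10111  (23)
  -----
  11101  (29)
The nim-sum is 29 ≠ 0, so this is an N-position: the player to move can win; Arjun has a winning move.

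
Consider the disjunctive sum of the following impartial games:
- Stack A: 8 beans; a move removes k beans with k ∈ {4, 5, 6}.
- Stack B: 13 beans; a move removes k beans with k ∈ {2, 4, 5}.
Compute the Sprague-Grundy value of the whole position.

Grundy values for stack A (subtraction set {4, 5, 6}):
k:     0  1  2  3  4  5  6  7  8
g(k):  0  0  0  0  1  1  1  1  2
So g(8) = 2.
Build the Grundy sequence for stack B with g(k) = mex{g(k−s) : s ∈ {2, 4, 5}, s ≤ k}:
g(0) = mex{} = 0
g(1) = mex{} = 0
g(2) = mex{0} = 1
g(3) = mex{0} = 1
g(4) = mex{0,1} = 2
g(5) = mex{0,1} = 2
g(6) = mex{0,1,2} = 3
g(7) = mex{1,2} = 0
g(8) = mex{1,2,3} = 0
g(9) = mex{0,2} = 1
g(10) = mex{0,2,3} = 1
g(11) = mex{0,1,3} = 2
g(12) = mex{0,1} = 2
g(13) = mex{0,1,2} = 3
So g(13) = 3.
By the Sprague-Grundy theorem, the Grundy value of a sum of independent games is the XOR of the component values.
Combined value = 2 ⊕ 3 = 1.

1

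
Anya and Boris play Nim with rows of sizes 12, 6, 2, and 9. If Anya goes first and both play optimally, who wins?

Anya wins

Nim-sum: 12 ^ 6 ^ 2 ^ 9 = 1.
The nim-sum is 1 ≠ 0, so this is an N-position: the player to move can win; Anya has a winning move.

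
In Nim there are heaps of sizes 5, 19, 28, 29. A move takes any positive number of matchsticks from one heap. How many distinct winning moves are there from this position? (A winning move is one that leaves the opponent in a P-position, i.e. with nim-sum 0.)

3

Nim-sum: 5 ⊕ 19 ⊕ 28 ⊕ 29 = 23.
The overall nim-sum is X = 23. A heap of size p has a winning move iff p XOR X < p (reduce it to p XOR X).
  5: 5 XOR 23 = 18 ≥ 5 — no move.
  19: 19 XOR 23 = 4 < 19 — winning move (to 4).
  28: 28 XOR 23 = 11 < 28 — winning move (to 11).
  29: 29 XOR 23 = 10 < 29 — winning move (to 10).
That gives 3 winning moves.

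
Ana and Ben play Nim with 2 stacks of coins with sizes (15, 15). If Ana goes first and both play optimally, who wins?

Nim-sum: 15 XOR 15 = 0.
The nim-sum is 0, so this is a P-position: the player to move is in a losing position under optimal play; Ana is about to move from it and so loses — Ben wins.

Ben wins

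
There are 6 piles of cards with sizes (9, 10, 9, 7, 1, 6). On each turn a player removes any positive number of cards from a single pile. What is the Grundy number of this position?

Nim-sum: 9 ⊕ 10 ⊕ 9 ⊕ 7 ⊕ 1 ⊕ 6 = 10.

10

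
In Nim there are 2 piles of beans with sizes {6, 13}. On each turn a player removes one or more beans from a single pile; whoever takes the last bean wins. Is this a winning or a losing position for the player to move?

Write each in binary and XOR column by column:
  0110  (6)
  1101  (13)
  ----
  1011  (11)
The nim-sum is 11 ≠ 0, so this is an N-position: the player to move can win.

Winning position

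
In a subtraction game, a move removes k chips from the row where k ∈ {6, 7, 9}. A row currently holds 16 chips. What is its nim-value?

Grundy values for subtraction set {6, 7, 9}:
k:     0  1  2  3  4  5  6  7  8  9 10 11 12 13 14 15 16
g(k):  0  0  0  0  0  0  1  1  1  1  1  1  2  2  2  0  0
So g(16) = 0.

0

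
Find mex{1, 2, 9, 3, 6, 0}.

The values 0, 1, 2, 3 are all present; 4 is the first non-negative integer missing from the set.

4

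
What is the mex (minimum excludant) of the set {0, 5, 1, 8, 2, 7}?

3

The values 0, 1, 2 are all present; 3 is the first non-negative integer missing from the set.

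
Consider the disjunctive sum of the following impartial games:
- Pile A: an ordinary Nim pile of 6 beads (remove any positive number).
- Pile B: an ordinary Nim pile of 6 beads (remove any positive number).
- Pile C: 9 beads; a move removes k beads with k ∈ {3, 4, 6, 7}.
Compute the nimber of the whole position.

3

Pile A is a plain Nim pile of size 6, so its Grundy value is 6.
Pile B is a plain Nim pile of size 6, so its Grundy value is 6.
Build the Grundy sequence for pile C with g(k) = mex{g(k−s) : s ∈ {3, 4, 6, 7}, s ≤ k}:
k:     0  1  2  3  4  5  6  7  8  9
g(k):  0  0  0  1  1  1  2  2  2  3
So g(9) = 3.
By the Sprague-Grundy theorem, the Grundy value of a sum of independent games is the XOR of the component values.
Combined value = 6 ⊕ 6 ⊕ 3 = 3.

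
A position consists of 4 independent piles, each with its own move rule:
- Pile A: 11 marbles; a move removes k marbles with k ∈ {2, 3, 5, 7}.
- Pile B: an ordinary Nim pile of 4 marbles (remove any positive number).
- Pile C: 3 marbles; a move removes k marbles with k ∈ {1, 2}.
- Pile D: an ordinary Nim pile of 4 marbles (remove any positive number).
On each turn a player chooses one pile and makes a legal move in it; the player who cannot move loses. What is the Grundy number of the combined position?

For pile A, compute g(0), g(1), … with moves {2, 3, 5, 7}:
g(0) = mex{} = 0
g(1) = mex{} = 0
g(2) = mex{0} = 1
g(3) = mex{0} = 1
g(4) = mex{0,1} = 2
g(5) = mex{0,1} = 2
g(6) = mex{0,1,2} = 3
g(7) = mex{0,1,2} = 3
g(8) = mex{0,1,2,3} = 4
g(9) = mex{1,2,3} = 0
g(10) = mex{1,2,3,4} = 0
g(11) = mex{0,2,3,4} = 1
So g(11) = 1.
Pile B is a plain Nim pile of size 4, so its Grundy value is 4.
Build the Grundy sequence for pile C with g(k) = mex{g(k−s) : s ∈ {1, 2}, s ≤ k}:
g(0) = mex{} = 0
g(1) = mex{0} = 1
g(2) = mex{0,1} = 2
g(3) = mex{1,2} = 0
So g(3) = 0.
Pile D is a plain Nim pile of size 4, so its Grundy value is 4.
By the Sprague-Grundy theorem, the Grundy value of a sum of independent games is the XOR of the component values.
Combined value = 1 XOR 4 XOR 0 XOR 4 = 1.

1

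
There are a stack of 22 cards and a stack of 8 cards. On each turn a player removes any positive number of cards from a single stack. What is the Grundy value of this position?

30

In binary:
  10110  (22)
  01000  (8)
  -----
  11110  (30)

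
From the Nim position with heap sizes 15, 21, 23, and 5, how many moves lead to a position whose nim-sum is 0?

1

Bitwise XOR of the heap sizes:
  01111  (15)
  10101  (21)
  10111  (23)
  00101  (5)
  -----
  01000  (8)
The overall nim-sum is X = 8. A heap of size p has a winning move iff p XOR X < p (reduce it to p XOR X).
  15: 15 XOR 8 = 7 < 15 — winning move (to 7).
  21: 21 XOR 8 = 29 ≥ 21 — no move.
  23: 23 XOR 8 = 31 ≥ 23 — no move.
  5: 5 XOR 8 = 13 ≥ 5 — no move.
That gives 1 winning move.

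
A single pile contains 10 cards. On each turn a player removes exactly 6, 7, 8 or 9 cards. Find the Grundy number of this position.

Compute g(0), g(1), … for moves {6, 7, 8, 9}:
g(0) = mex{} = 0
g(1) = mex{} = 0
g(2) = mex{} = 0
g(3) = mex{} = 0
g(4) = mex{} = 0
g(5) = mex{} = 0
g(6) = mex{0} = 1
g(7) = mex{0} = 1
g(8) = mex{0} = 1
g(9) = mex{0} = 1
g(10) = mex{0} = 1
So g(10) = 1.

1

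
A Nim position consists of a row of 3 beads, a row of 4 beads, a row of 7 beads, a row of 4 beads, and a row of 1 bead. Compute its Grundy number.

Bitwise XOR of the heap sizes:
  011  (3)
  100  (4)
  111  (7)
  100  (4)
  001  (1)
  ---
  101  (5)

5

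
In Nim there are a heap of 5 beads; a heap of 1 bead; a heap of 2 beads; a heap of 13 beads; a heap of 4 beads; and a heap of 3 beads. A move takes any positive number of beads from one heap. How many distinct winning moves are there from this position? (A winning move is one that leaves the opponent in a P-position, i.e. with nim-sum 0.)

Bitwise XOR of the heap sizes:
  0101  (5)
  0001  (1)
  0010  (2)
  1101  (13)
  0100  (4)
  0011  (3)
  ----
  1100  (12)
The overall nim-sum is X = 12. A heap of size p has a winning move iff p XOR X < p (reduce it to p XOR X).
  5: 5 XOR 12 = 9 ≥ 5 — no move.
  1: 1 XOR 12 = 13 ≥ 1 — no move.
  2: 2 XOR 12 = 14 ≥ 2 — no move.
  13: 13 XOR 12 = 1 < 13 — winning move (to 1).
  4: 4 XOR 12 = 8 ≥ 4 — no move.
  3: 3 XOR 12 = 15 ≥ 3 — no move.
That gives 1 winning move.

1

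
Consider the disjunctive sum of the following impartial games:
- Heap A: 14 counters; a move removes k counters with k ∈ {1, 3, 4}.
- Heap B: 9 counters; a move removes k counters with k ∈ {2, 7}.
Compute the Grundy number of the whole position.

0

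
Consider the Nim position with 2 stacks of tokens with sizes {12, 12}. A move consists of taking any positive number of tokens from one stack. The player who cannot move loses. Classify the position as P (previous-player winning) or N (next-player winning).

P-position

Compute the nim-sum pairwise:
12 ⊕ 12 = 0
The nim-sum is 0, so this is a P-position: the player to move is in a losing position under optimal play.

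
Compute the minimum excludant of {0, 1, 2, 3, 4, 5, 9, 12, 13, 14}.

6

The values 0, 1, 2, 3, 4, 5 are all present; 6 is the first non-negative integer missing from the set.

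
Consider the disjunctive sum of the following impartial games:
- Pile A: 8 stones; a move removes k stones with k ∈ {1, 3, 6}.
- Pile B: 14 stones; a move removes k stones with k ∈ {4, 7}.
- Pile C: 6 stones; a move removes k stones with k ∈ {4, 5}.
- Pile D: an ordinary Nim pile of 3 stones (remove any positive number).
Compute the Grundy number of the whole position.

0

Grundy values for pile A (subtraction set {1, 3, 6}):
k:     0  1  2  3  4  5  6  7  8
g(k):  0  1  0  1  0  1  2  3  2
So g(8) = 2.
For pile B, compute g(0), g(1), … with moves {4, 7}:
g(0) = mex{} = 0
g(1) = mex{} = 0
g(2) = mex{} = 0
g(3) = mex{} = 0
g(4) = mex{0} = 1
g(5) = mex{0} = 1
g(6) = mex{0} = 1
g(7) = mex{0} = 1
g(8) = mex{0,1} = 2
g(9) = mex{0,1} = 2
g(10) = mex{0,1} = 2
g(11) = mex{1} = 0
g(12) = mex{1,2} = 0
g(13) = mex{1,2} = 0
g(14) = mex{1,2} = 0
So g(14) = 0.
Build the Grundy sequence for pile C with g(k) = mex{g(k−s) : s ∈ {4, 5}, s ≤ k}:
g(0) = mex{} = 0
g(1) = mex{} = 0
g(2) = mex{} = 0
g(3) = mex{} = 0
g(4) = mex{0} = 1
g(5) = mex{0} = 1
g(6) = mex{0} = 1
So g(6) = 1.
Pile D is a plain Nim pile of size 3, so its Grundy value is 3.
The value of a disjunctive sum is the nim-sum of the parts.
Combined value = 2 ⊕ 0 ⊕ 1 ⊕ 3 = 0.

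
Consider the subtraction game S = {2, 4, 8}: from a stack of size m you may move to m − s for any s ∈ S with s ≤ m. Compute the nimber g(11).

2

Grundy values for subtraction set {2, 4, 8}:
g(0) = mex{} = 0
g(1) = mex{} = 0
g(2) = mex{0} = 1
g(3) = mex{0} = 1
g(4) = mex{0,1} = 2
g(5) = mex{0,1} = 2
g(6) = mex{1,2} = 0
g(7) = mex{1,2} = 0
g(8) = mex{0,2} = 1
g(9) = mex{0,2} = 1
g(10) = mex{0,1} = 2
g(11) = mex{0,1} = 2
So g(11) = 2.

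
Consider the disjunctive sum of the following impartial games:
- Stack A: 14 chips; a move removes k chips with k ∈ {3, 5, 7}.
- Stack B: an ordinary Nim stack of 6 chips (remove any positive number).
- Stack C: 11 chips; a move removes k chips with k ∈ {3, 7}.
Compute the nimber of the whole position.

Build the Grundy sequence for stack A with g(k) = mex{g(k−s) : s ∈ {3, 5, 7}, s ≤ k}:
g(0) = mex{} = 0
g(1) = mex{} = 0
g(2) = mex{} = 0
g(3) = mex{0} = 1
g(4) = mex{0} = 1
g(5) = mex{0} = 1
g(6) = mex{0,1} = 2
g(7) = mex{0,1} = 2
g(8) = mex{0,1} = 2
g(9) = mex{0,1,2} = 3
g(10) = mex{1,2} = 0
g(11) = mex{1,2} = 0
g(12) = mex{1,2,3} = 0
g(13) = mex{0,2} = 1
g(14) = mex{0,2,3} = 1
So g(14) = 1.
Stack B is a plain Nim stack of size 6, so its Grundy value is 6.
For stack C, compute g(0), g(1), … with moves {3, 7}:
g(0) = mex{} = 0
g(1) = mex{} = 0
g(2) = mex{} = 0
g(3) = mex{0} = 1
g(4) = mex{0} = 1
g(5) = mex{0} = 1
g(6) = mex{1} = 0
g(7) = mex{0,1} = 2
g(8) = mex{0,1} = 2
g(9) = mex{0} = 1
g(10) = mex{1,2} = 0
g(11) = mex{1,2} = 0
So g(11) = 0.
The value of a disjunctive sum is the nim-sum of the parts.
Combined value = 1 XOR 6 XOR 0 = 7.

7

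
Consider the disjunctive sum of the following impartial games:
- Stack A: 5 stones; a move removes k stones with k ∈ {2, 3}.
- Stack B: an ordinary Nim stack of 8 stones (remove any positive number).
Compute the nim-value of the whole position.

8

Grundy values for stack A (subtraction set {2, 3}):
k:     0  1  2  3  4  5
g(k):  0  0  1  1  2  0
So g(5) = 0.
Stack B is a plain Nim stack of size 8, so its Grundy value is 8.
The value of a disjunctive sum is the nim-sum of the parts.
Combined value = 0 XOR 8 = 8.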